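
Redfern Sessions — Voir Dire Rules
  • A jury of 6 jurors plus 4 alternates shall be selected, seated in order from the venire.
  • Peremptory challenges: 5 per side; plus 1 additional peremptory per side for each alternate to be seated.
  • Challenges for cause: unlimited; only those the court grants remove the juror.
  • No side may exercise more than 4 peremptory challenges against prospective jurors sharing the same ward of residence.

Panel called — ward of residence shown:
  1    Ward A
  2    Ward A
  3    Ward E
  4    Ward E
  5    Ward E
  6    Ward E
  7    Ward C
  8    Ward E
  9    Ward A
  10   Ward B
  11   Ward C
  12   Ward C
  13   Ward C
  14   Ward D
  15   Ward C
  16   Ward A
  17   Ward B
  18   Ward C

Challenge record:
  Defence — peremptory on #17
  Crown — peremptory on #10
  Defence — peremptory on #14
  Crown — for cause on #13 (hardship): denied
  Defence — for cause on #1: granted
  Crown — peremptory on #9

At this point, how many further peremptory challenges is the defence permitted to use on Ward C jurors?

4

Defence peremptories so far: #17, #14 — 2 of 9 used, 7 left overall.
Against Ward C: none yet — per-ward cap 4 leaves 4.
Binding limit: min(7, 4) = 4.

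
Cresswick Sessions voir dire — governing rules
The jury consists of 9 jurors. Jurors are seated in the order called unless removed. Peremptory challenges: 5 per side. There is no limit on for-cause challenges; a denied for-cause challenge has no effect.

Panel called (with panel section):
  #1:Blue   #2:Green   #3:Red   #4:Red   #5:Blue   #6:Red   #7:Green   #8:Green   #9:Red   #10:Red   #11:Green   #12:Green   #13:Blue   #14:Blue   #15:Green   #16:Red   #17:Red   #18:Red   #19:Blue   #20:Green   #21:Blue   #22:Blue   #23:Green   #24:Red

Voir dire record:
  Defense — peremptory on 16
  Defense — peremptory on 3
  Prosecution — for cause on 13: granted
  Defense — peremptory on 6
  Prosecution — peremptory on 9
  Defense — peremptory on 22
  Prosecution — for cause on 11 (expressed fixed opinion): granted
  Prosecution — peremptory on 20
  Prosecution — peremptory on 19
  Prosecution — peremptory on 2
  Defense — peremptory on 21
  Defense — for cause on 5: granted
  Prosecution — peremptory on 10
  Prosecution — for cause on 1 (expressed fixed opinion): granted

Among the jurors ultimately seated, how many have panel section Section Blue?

1

Removed: #1, #2, #3, #5, #6, #9, #10, #11, #13, #16, #19, #20, #21, #22.
Seated jurors 1–9: #4, #7, #8, #12, #14, #15, #17, #18, #23.
Of those, in Section Blue: #14 → 1.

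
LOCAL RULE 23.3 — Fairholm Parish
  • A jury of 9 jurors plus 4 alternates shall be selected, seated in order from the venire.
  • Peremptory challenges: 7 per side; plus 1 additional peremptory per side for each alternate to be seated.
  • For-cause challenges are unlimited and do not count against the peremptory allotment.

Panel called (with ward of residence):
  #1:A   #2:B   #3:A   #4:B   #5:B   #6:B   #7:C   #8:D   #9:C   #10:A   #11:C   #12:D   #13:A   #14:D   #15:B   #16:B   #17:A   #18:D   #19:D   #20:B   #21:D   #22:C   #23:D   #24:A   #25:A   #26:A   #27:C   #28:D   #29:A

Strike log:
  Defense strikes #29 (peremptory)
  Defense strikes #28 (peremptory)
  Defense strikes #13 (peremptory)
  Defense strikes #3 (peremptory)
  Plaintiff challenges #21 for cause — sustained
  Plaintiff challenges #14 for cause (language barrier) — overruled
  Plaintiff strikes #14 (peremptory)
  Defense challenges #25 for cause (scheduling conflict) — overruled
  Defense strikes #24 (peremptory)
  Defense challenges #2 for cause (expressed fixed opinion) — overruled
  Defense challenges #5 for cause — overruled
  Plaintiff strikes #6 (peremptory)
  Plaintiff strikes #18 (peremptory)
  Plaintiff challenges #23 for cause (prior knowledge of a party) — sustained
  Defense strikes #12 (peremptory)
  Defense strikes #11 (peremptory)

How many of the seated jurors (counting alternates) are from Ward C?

Removed: #3, #6, #11, #12, #13, #14, #18, #21, #23, #24, #28, #29.
Seated (13 incl. alternates): #1, #2, #4, #5, #7, #8, #9, #10, #15, #16, #17, #19, #20.
Of those, in Ward C: #7, #9 → 2.

2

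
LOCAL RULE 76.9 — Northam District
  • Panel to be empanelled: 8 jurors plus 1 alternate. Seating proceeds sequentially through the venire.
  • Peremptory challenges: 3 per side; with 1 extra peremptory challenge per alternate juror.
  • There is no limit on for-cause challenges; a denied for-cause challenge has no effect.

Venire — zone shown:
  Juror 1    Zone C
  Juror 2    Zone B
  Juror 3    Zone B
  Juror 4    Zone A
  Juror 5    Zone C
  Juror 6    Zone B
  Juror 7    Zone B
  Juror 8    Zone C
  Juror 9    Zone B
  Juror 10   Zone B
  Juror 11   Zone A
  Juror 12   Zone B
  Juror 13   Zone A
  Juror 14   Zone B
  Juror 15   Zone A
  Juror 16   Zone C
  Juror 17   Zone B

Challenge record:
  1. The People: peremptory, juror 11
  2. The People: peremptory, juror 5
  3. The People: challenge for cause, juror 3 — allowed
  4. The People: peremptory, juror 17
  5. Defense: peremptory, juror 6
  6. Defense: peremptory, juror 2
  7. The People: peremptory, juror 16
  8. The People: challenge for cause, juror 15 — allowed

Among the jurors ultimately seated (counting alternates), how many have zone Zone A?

Removed: #2, #3, #5, #6, #11, #15, #16, #17.
Seated (9 incl. alternates): #1, #4, #7, #8, #9, #10, #12, #13, #14.
Of those, in Zone A: #4, #13 → 2.

2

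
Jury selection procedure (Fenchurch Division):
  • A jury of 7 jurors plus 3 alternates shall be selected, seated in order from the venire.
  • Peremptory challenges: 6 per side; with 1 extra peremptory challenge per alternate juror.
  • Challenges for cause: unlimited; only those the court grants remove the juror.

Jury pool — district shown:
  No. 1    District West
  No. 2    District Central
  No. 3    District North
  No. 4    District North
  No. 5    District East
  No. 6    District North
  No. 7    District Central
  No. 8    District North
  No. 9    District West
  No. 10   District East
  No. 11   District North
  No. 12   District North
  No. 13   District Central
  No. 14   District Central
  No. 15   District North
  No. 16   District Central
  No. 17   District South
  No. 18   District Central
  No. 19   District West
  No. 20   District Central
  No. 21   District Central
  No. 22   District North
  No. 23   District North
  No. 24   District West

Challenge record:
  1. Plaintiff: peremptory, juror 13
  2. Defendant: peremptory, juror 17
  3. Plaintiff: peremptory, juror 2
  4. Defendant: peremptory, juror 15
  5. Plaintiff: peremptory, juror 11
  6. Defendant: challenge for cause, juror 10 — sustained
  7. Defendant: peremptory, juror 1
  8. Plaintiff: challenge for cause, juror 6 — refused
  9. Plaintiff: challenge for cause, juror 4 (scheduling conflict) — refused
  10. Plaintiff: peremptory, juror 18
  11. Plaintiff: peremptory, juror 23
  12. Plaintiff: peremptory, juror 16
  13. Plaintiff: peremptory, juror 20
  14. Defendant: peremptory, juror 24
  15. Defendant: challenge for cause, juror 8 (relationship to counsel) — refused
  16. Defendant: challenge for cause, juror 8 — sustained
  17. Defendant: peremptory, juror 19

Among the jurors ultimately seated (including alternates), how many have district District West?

1

Removed: #1, #2, #8, #10, #11, #13, #15, #16, #17, #18, #19, #20, #23, #24.
Seated (10 incl. alternates): #3, #4, #5, #6, #7, #9, #12, #14, #21, #22.
Of those, in District West: #9 → 1.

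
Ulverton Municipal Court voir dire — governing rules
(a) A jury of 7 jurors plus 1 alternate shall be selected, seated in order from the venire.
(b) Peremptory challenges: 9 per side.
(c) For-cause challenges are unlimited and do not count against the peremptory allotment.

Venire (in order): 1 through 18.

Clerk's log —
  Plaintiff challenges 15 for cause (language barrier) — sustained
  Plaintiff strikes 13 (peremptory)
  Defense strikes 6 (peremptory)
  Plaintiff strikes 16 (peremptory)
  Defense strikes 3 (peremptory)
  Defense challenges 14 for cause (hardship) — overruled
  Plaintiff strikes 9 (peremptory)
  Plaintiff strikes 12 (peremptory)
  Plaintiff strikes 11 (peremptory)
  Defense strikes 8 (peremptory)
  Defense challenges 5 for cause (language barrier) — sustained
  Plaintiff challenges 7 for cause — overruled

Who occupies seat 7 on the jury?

17

Removed: #3, #5, #6, #8, #9, #11, #12, #13, #15, #16. (#7, #14 stay — for-cause denied.)
Filling seats in venire order through position 7: #1, #2, #4, #7, #10, #14, #17.
So seat 7 is #17.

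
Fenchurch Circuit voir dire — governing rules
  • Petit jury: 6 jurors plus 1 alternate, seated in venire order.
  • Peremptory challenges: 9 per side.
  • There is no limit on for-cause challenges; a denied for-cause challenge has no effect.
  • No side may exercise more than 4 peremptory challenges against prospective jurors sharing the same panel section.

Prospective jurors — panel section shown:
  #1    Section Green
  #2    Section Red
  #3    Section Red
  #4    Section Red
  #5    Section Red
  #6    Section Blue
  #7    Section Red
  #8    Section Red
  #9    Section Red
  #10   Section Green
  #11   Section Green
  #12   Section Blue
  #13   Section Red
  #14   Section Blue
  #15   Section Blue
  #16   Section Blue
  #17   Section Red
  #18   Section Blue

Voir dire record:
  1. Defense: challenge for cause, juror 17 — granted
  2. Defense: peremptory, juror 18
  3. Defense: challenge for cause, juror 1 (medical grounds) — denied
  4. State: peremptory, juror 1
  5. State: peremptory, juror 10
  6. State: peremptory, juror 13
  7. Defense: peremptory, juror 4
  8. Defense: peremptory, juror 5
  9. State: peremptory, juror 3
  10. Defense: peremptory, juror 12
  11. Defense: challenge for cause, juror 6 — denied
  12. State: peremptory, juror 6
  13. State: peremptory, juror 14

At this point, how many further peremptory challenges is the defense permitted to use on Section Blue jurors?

2

Defense peremptories so far: #18, #4, #5, #12 — 4 of 9 used, 5 left overall.
Against Section Blue: #18, #12 — 2 used; per-section cap 4 leaves 2.
Binding limit: min(5, 2) = 2.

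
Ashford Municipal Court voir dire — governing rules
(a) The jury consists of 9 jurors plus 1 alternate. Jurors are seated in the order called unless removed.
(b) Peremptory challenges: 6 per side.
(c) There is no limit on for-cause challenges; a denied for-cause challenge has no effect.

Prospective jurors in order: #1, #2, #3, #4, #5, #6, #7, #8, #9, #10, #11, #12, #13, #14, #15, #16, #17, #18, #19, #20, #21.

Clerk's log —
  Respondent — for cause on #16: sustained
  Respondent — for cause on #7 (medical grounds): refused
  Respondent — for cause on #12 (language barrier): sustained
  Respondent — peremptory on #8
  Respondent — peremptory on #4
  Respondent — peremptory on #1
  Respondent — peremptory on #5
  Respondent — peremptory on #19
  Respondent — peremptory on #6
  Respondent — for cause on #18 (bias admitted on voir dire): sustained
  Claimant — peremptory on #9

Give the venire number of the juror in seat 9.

17

Removed: #1, #4, #5, #6, #8, #9, #12, #16, #18, #19. (#7 stays — for-cause denied.)
Filling seats in venire order through position 9: #2, #3, #7, #10, #11, #13, #14, #15, #17.
So seat 9 is #17.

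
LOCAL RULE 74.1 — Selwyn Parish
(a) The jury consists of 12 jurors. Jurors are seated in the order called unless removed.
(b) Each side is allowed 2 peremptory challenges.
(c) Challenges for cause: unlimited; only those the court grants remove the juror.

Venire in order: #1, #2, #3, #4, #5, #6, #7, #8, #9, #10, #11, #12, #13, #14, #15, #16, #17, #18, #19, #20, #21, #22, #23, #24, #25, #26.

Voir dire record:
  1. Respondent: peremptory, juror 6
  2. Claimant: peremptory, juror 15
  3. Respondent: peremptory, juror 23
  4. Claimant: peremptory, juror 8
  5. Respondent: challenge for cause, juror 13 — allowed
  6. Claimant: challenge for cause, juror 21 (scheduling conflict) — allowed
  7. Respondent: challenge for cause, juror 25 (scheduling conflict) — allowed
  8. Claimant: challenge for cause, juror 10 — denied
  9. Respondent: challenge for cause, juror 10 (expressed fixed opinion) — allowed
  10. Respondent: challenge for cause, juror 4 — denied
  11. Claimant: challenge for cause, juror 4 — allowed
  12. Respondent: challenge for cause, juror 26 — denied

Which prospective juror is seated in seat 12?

18

Removed: #4, #6, #8, #10, #13, #15, #21, #23, #25. (#26 stays — for-cause denied.)
Seating in order: seats 1–12 → #1, #2, #3, #5, #7, #9, #11, #12, #14, #16, #17, #18.
So seat 12 is #18.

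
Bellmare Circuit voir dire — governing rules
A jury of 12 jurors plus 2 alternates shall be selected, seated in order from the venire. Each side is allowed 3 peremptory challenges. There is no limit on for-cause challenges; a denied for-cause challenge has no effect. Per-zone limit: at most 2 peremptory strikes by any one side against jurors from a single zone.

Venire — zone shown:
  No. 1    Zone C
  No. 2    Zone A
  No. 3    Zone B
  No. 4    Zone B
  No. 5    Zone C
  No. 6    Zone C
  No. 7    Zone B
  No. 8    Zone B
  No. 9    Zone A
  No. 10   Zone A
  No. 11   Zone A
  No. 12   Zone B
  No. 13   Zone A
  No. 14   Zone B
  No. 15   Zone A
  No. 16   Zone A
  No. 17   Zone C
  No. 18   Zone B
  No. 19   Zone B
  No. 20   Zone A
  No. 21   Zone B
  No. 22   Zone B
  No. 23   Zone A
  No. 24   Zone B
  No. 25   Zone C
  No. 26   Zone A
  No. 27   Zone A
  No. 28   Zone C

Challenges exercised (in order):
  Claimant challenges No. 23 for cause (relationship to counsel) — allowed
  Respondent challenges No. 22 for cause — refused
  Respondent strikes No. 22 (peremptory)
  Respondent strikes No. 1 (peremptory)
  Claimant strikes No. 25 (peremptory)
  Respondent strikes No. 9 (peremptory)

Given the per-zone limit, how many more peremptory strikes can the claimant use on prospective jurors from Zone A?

Claimant peremptories so far: #25 — 1 of 3 used, 2 left overall.
Against Zone A: none yet — per-zone cap 2 leaves 2.
Binding limit: min(2, 2) = 2.

2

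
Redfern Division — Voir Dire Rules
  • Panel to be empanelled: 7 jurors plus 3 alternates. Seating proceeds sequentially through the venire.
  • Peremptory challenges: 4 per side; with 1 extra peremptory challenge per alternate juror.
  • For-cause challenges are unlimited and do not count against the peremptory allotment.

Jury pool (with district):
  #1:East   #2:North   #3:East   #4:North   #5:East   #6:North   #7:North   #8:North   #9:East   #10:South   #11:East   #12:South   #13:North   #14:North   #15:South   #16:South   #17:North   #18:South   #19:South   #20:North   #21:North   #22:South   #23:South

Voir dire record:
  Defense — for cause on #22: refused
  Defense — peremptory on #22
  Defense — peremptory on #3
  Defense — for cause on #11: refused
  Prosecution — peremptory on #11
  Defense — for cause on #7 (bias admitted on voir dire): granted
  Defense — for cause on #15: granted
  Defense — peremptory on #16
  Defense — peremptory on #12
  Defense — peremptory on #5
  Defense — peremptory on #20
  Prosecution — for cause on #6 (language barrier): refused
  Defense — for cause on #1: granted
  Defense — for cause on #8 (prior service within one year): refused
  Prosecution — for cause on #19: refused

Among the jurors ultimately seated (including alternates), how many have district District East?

Removed: #1, #3, #5, #7, #11, #12, #15, #16, #20, #22.
Seated (10 incl. alternates): #2, #4, #6, #8, #9, #10, #13, #14, #17, #18.
Of those, in District East: #9 → 1.

1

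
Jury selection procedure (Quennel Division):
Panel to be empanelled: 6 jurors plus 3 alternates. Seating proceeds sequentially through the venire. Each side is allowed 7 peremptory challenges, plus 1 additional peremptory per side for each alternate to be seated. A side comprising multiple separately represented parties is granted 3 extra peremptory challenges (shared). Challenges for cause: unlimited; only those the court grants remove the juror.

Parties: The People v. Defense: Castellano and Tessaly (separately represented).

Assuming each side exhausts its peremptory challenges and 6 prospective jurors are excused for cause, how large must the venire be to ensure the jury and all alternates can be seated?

Seats to fill: 6 + 3 alternates = 9.
Peremptories — The People: 7 + 1×3 = 10; Defense: 7 + 1×3 + 3 = 13; total 23.
For-cause removals: 6.
Minimum venire: 9 + 23 + 6 = 38.

38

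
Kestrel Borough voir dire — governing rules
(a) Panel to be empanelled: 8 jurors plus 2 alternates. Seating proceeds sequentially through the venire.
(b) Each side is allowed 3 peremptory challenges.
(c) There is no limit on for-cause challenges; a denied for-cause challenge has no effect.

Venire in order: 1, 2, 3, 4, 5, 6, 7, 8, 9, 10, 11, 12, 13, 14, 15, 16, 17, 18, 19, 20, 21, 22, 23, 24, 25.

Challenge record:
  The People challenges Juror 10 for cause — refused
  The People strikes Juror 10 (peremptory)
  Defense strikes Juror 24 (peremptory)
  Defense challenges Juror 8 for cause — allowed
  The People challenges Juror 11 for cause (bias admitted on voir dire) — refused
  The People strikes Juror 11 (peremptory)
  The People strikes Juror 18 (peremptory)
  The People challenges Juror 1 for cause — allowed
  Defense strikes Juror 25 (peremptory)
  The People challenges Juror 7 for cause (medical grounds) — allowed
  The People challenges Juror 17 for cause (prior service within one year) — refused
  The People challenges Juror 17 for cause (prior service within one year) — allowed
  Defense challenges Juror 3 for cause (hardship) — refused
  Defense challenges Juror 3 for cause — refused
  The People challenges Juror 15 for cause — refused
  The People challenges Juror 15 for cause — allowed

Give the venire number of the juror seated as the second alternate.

Removed: #1, #7, #8, #10, #11, #15, #17, #18, #24, #25. (#3 stays — for-cause denied.)
Seating in order: seats 1–8 → #2, #3, #4, #5, #6, #9, #12, #13; alternates → #14, #16.
So alternate 2 is #16.

16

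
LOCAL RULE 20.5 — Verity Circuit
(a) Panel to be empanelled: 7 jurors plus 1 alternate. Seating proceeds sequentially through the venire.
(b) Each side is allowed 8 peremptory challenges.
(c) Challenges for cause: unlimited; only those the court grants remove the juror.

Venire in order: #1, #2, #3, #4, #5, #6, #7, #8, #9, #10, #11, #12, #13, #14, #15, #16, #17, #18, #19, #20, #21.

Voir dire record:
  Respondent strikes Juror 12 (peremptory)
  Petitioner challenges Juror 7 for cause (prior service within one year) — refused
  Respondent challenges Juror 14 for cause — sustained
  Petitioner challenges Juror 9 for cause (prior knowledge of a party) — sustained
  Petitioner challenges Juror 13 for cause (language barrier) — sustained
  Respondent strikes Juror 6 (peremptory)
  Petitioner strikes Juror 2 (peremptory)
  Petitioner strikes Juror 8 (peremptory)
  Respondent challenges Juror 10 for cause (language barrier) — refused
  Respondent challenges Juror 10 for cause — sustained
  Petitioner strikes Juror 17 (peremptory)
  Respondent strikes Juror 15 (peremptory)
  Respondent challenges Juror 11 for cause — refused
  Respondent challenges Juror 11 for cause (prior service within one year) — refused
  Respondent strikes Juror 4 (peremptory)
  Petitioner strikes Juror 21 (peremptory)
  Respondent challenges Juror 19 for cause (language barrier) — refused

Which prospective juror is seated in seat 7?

18

Removed: #2, #4, #6, #8, #9, #10, #12, #13, #14, #15, #17, #21. (#7, #11, #19 stay — for-cause denied.)
Seating in order: seats 1–7 → #1, #3, #5, #7, #11, #16, #18; alternates → #19.
So seat 7 is #18.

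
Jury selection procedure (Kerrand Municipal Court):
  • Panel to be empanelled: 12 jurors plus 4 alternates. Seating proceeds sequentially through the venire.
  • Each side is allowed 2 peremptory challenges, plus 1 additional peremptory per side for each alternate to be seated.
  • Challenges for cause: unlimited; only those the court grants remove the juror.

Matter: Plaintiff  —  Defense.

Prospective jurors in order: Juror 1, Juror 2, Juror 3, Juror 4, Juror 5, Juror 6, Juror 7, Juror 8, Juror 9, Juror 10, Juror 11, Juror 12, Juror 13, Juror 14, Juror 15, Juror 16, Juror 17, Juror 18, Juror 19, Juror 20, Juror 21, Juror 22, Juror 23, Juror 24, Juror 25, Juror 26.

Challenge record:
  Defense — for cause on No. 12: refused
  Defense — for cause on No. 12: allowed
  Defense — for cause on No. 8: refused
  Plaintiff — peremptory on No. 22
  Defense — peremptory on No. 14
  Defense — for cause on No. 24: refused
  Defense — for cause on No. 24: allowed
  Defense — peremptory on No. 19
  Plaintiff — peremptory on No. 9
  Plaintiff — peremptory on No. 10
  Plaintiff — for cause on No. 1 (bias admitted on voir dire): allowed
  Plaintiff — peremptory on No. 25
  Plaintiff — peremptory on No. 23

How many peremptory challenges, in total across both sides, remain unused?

5

Plaintiff allotment: 2 base + 1 × 4 alternates = 6. Defense allotment: 2 base + 1 × 4 alternates = 6.
Plaintiff peremptories used: #22, #9, #10, #25, #23 — 5 (the for-cause on #1 doesn't count).
Defense peremptories used: #14, #19 — 2 (for-cause on #12, #12, #8, #24, #24 don't count).
Remaining: (6 − 5) + (6 − 2) = 5.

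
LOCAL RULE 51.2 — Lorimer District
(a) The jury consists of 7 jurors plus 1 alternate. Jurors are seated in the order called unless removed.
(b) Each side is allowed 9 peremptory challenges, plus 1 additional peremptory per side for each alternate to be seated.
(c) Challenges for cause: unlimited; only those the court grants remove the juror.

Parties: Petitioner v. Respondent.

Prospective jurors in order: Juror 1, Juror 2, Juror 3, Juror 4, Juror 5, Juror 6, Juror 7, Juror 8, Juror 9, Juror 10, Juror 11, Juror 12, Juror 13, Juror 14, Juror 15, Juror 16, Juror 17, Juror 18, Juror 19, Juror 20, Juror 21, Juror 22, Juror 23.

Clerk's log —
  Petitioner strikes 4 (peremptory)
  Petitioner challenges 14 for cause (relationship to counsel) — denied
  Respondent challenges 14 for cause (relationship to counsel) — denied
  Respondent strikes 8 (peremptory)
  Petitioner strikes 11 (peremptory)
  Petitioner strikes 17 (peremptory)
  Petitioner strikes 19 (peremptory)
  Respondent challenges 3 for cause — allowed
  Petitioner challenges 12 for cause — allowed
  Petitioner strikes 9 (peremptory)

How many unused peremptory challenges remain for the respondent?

Respondent allotment: 9 base + 1 × 1 alternate = 10.
Respondent peremptories used: #8 — 1 (for-cause on #14, #3 don't count).
Remaining: 10 − 1 = 9.

9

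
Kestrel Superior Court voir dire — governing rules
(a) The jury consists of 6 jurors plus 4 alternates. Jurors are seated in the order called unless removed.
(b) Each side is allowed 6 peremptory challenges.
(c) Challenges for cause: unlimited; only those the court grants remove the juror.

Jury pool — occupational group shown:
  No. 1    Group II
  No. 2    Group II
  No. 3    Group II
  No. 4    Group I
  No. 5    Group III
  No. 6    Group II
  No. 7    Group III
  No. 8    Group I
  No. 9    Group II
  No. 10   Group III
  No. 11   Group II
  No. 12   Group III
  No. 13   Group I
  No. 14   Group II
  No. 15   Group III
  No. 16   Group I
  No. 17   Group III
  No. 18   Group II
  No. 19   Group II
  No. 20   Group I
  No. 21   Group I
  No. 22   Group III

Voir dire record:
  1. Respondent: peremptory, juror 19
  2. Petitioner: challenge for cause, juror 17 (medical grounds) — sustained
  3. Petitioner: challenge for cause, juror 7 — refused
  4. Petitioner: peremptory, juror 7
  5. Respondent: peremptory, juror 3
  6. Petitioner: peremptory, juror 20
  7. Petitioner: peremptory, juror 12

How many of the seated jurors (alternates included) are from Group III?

2

Removed: #3, #7, #12, #17, #19, #20.
Seated (10 incl. alternates): #1, #2, #4, #5, #6, #8, #9, #10, #11, #13.
Of those, in Group III: #5, #10 → 2.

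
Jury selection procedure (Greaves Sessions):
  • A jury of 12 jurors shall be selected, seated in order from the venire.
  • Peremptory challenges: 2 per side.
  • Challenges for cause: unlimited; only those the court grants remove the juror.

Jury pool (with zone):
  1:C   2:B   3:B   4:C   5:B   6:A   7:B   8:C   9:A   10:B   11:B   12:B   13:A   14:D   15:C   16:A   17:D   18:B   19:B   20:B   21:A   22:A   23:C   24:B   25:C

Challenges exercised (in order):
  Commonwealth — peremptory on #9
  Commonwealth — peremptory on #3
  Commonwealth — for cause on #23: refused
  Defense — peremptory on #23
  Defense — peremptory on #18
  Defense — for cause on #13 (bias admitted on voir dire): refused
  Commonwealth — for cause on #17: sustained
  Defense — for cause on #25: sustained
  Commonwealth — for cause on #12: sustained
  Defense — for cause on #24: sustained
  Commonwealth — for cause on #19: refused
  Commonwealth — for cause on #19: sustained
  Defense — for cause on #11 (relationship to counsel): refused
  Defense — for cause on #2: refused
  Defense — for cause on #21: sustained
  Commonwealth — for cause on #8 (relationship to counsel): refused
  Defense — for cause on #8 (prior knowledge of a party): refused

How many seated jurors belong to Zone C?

Removed: #3, #9, #12, #17, #18, #19, #21, #23, #24, #25.
Seated jurors 1–12: #1, #2, #4, #5, #6, #7, #8, #10, #11, #13, #14, #15.
Of those, in Zone C: #1, #4, #8, #15 → 4.

4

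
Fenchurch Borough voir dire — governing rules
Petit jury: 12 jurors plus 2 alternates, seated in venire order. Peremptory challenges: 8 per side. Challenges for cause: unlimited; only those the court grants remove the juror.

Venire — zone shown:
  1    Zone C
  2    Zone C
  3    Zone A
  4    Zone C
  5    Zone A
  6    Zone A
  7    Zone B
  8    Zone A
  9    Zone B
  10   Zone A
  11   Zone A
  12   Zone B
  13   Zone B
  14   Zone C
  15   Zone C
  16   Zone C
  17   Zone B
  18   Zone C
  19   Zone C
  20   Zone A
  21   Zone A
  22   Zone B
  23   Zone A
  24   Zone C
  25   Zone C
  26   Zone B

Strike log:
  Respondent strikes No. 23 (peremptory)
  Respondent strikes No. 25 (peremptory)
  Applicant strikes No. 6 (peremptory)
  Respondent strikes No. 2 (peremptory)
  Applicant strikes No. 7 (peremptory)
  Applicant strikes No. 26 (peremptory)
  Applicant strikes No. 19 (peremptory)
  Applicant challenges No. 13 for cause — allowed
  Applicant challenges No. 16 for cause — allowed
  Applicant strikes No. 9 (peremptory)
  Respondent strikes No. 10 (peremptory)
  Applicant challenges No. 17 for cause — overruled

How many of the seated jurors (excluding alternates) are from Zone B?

2

Removed: #2, #6, #7, #9, #10, #13, #16, #19, #23, #25, #26.
Seated jurors 1–12: #1, #3, #4, #5, #8, #11, #12, #14, #15, #17, #18, #20 (alternates #21, #22 not counted).
Of those, in Zone B: #12, #17 → 2.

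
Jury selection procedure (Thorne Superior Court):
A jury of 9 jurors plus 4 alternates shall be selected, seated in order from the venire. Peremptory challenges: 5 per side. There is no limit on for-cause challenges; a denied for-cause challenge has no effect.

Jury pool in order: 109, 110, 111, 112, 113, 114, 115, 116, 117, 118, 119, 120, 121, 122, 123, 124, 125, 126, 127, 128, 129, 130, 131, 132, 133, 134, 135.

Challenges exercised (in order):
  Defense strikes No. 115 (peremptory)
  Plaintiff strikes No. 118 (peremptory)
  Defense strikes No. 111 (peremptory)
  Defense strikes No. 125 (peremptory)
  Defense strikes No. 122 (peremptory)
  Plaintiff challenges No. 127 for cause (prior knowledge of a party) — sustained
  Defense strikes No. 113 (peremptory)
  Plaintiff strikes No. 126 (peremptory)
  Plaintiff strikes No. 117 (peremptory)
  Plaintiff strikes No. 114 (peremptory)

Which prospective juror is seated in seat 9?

Removed: #111, #113, #114, #115, #117, #118, #122, #125, #126, #127.
Seating in order: seats 1–9 → #109, #110, #112, #116, #119, #120, #121, #123, #124; alternates → #128, #129, #130, #131.
So seat 9 is #124.

124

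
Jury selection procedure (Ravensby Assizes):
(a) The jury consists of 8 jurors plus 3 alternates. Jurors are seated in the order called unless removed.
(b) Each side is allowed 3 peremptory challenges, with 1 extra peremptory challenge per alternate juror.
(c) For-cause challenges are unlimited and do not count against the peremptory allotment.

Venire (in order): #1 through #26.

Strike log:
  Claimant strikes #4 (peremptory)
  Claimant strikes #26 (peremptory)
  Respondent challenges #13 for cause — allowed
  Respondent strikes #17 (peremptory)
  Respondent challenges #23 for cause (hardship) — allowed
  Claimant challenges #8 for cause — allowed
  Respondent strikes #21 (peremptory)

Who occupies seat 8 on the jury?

Removed: #4, #8, #13, #17, #21, #23, #26.
Seating in order: seats 1–8 → #1, #2, #3, #5, #6, #7, #9, #10; alternates → #11, #12, #14.
So seat 8 is #10.

10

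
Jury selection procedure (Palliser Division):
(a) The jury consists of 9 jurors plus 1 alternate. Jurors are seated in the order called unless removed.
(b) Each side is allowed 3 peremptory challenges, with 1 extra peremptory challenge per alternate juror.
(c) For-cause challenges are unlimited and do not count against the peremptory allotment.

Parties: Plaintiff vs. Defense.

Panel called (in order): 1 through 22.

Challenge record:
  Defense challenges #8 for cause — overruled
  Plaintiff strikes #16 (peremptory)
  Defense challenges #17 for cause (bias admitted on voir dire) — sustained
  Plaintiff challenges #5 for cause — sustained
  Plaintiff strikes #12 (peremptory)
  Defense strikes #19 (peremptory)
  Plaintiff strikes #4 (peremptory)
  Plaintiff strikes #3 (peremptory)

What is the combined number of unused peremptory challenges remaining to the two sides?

3

Plaintiff allotment: 3 base + 1 × 1 alternate = 4. Defense allotment: 3 base + 1 × 1 alternate = 4.
Plaintiff peremptories used: #16, #12, #4, #3 — 4 (the for-cause on #5 doesn't count).
Defense peremptories used: #19 — 1 (for-cause on #8, #17 don't count).
Remaining: (4 − 4) + (4 − 1) = 3.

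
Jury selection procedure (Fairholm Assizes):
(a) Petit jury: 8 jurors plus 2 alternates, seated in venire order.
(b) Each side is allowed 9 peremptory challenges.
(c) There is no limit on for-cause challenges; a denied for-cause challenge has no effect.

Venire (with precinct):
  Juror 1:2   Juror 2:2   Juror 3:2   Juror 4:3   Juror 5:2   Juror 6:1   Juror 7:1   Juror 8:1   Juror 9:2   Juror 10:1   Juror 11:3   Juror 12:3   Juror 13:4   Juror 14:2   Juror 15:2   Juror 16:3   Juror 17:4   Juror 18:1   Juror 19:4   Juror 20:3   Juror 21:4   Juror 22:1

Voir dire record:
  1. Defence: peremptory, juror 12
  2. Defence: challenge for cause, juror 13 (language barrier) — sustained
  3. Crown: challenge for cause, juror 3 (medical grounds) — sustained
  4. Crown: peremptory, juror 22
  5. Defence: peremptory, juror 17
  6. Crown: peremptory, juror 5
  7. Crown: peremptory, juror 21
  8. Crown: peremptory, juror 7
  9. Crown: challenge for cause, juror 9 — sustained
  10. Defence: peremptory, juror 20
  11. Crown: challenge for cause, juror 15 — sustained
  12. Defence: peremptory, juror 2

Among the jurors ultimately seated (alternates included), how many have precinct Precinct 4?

1

Removed: #2, #3, #5, #7, #9, #12, #13, #15, #17, #20, #21, #22.
Seated (10 incl. alternates): #1, #4, #6, #8, #10, #11, #14, #16, #18, #19.
Of those, in Precinct 4: #19 → 1.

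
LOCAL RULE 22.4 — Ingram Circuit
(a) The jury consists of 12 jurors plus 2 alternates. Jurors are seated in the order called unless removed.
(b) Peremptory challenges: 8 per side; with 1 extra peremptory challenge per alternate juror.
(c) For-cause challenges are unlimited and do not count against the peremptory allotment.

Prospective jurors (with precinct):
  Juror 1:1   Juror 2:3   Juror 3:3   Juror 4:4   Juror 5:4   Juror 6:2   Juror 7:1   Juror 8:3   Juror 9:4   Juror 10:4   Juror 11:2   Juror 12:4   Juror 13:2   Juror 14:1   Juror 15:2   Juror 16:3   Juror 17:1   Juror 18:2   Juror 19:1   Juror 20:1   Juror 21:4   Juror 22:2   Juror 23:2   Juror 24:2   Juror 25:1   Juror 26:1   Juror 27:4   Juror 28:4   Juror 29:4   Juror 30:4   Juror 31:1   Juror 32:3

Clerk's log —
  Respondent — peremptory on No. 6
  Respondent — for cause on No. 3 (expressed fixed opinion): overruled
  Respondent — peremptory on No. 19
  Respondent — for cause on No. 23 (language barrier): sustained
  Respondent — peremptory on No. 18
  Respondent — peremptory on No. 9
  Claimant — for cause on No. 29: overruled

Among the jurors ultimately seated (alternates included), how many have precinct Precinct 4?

Removed: #6, #9, #18, #19, #23.
Seated (14 incl. alternates): #1, #2, #3, #4, #5, #7, #8, #10, #11, #12, #13, #14, #15, #16.
Of those, in Precinct 4: #4, #5, #10, #12 → 4.

4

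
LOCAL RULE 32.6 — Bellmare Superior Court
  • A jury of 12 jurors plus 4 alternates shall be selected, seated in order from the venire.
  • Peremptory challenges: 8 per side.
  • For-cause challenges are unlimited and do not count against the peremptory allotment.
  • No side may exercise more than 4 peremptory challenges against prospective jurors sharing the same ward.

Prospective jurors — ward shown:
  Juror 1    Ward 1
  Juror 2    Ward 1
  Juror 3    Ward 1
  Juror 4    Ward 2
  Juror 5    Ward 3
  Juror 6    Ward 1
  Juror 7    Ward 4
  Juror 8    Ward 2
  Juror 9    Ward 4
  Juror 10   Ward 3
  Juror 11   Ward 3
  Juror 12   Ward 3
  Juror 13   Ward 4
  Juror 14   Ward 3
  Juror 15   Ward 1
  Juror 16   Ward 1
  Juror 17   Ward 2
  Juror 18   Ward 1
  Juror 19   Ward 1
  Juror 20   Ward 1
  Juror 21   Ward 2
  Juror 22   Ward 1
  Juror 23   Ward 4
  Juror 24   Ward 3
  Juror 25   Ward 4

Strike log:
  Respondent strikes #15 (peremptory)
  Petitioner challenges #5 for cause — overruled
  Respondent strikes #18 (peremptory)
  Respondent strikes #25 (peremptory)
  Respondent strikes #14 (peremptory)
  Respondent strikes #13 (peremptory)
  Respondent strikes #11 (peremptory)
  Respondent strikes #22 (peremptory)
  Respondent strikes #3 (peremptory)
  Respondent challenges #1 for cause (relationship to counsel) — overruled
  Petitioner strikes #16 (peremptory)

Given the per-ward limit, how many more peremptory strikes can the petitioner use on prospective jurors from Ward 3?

Petitioner peremptories so far: #16 — 1 of 8 used, 7 left overall.
Against Ward 3: none yet — per-ward cap 4 leaves 4.
Binding limit: min(7, 4) = 4.

4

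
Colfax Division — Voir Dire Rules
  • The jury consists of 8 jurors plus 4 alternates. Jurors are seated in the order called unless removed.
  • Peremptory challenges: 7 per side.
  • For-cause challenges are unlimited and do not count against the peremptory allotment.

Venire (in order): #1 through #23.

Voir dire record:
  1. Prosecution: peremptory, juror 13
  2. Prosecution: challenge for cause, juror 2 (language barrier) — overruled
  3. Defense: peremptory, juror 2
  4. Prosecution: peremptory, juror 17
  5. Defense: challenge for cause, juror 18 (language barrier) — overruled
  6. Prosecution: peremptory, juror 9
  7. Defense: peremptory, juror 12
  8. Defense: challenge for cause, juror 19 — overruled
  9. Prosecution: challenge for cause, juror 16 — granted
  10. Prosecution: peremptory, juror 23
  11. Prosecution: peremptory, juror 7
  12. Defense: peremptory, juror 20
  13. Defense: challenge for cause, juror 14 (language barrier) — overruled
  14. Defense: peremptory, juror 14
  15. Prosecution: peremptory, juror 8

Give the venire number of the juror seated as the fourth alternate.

22

Removed: #2, #7, #8, #9, #12, #13, #14, #16, #17, #20, #23. (#18, #19 stay — for-cause denied.)
Seating in order: seats 1–8 → #1, #3, #4, #5, #6, #10, #11, #15; alternates → #18, #19, #21, #22.
So alternate 4 is #22.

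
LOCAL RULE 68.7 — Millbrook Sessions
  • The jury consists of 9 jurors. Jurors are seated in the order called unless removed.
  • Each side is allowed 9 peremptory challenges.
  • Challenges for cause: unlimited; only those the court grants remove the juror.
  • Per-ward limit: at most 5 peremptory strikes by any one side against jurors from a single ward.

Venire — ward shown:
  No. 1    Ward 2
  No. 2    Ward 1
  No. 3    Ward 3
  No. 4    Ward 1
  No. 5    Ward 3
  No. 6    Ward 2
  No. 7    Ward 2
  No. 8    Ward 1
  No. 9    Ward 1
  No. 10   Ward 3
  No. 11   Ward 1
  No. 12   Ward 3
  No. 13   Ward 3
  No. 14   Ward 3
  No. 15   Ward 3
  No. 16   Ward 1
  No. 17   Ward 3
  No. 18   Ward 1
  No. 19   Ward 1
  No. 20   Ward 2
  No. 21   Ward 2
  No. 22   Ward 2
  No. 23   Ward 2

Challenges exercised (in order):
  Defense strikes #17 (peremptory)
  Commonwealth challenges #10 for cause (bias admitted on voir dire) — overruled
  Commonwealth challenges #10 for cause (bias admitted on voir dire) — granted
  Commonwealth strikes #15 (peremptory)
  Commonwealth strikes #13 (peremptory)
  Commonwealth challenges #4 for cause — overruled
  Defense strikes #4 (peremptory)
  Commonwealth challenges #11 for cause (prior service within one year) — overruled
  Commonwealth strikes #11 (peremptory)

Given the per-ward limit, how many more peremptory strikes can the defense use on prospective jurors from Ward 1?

4

Defense peremptories so far: #17, #4 — 2 of 9 used, 7 left overall.
Against Ward 1: #4 — 1 used; per-ward cap 5 leaves 4.
Binding limit: min(7, 4) = 4.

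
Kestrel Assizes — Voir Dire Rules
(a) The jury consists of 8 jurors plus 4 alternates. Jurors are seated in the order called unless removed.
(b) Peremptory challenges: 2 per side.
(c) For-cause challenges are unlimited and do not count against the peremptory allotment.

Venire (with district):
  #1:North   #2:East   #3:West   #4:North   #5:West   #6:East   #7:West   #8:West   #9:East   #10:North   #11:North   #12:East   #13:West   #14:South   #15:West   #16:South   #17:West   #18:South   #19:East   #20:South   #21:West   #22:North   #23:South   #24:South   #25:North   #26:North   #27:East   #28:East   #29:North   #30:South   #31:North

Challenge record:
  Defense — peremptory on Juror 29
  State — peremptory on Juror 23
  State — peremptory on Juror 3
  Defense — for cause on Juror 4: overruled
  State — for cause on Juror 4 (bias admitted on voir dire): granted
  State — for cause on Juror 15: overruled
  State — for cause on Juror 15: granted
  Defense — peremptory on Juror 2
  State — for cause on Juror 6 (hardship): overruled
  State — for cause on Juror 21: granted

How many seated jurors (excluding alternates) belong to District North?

Removed: #2, #3, #4, #15, #21, #23, #29.
Seated jurors 1–8: #1, #5, #6, #7, #8, #9, #10, #11 (alternates #12, #13, #14, #16 not counted).
Of those, in District North: #1, #10, #11 → 3.

3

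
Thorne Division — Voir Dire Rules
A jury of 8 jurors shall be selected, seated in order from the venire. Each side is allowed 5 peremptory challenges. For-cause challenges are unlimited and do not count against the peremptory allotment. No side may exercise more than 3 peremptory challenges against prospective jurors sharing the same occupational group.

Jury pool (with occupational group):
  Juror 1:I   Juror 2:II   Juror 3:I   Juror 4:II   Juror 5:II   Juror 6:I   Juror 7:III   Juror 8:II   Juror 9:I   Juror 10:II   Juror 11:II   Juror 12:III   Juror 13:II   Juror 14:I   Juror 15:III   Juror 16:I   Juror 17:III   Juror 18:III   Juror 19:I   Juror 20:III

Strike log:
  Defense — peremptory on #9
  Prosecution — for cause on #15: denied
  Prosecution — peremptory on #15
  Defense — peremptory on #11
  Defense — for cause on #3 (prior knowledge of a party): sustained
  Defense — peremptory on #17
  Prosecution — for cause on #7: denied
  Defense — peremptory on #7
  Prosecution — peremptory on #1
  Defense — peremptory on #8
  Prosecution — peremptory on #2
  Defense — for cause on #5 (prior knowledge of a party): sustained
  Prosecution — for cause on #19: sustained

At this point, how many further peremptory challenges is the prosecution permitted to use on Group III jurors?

Prosecution peremptories so far: #15, #1, #2 — 3 of 5 used, 2 left overall.
Against Group III: #15 — 1 used; per-group cap 3 leaves 2.
Binding limit: min(2, 2) = 2.

2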